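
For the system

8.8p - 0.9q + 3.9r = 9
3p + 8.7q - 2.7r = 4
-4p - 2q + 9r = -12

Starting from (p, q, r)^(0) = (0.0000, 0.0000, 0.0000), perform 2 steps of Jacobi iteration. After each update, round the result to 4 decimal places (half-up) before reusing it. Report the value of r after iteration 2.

-0.7766

Iteration 1:
  p = (9 - (-0.9)·0.0000 - (3.9)·0.0000) / (8.8) = 1.0227
  q = (4 - (3)·0.0000 - (-2.7)·0.0000) / (8.7) = 0.4598
  r = (-12 - (-4)·0.0000 - (-2)·0.0000) / (9) = -1.3333
Iteration 2:
  p = (9 - (-0.9)·0.4598 - (3.9)·-1.3333) / (8.8) = 1.6606
  q = (4 - (3)·1.0227 - (-2.7)·-1.3333) / (8.7) = -0.3067
  r = (-12 - (-4)·1.0227 - (-2)·0.4598) / (9) = -0.7766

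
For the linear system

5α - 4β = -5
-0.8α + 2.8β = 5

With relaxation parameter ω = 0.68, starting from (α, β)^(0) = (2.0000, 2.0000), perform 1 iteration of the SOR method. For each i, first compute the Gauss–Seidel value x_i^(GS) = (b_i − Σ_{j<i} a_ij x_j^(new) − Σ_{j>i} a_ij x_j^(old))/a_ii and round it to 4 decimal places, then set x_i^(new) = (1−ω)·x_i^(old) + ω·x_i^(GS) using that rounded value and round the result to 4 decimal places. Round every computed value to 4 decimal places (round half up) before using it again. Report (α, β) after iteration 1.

(1.0480, 2.0579)

Iteration 1:
  α: GS value = (-5 - (-4)·2.0000) / (5) = 0.6000;  α ← (1−ω)·2.0000 + ω·0.6000 = 1.0480
  β: GS value = (5 - (-0.8)·1.0480) / (2.8) = 2.0851;  β ← (1−ω)·2.0000 + ω·2.0851 = 2.0579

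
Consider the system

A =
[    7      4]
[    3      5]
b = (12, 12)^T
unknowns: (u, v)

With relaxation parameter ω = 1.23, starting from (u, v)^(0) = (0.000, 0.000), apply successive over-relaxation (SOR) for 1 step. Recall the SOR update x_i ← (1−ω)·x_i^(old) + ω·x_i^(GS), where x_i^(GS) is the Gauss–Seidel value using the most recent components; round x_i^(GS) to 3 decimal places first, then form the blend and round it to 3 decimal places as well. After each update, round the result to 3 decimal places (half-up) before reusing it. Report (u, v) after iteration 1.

(2.108, 1.396)

Iteration 1:
  u: GS value = (12 - (4)·0.000) / (7) = 1.714;  u ← (1−ω)·0.000 + ω·1.714 = 2.108
  v: GS value = (12 - (3)·2.108) / (5) = 1.135;  v ← (1−ω)·0.000 + ω·1.135 = 1.396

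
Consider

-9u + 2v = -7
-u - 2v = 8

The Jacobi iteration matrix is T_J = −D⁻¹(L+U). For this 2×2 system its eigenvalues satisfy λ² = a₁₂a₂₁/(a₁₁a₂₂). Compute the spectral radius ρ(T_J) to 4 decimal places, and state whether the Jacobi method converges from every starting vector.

a₁₂a₂₁/(a₁₁a₂₂) = (2)·(-1) / ((-9)·(-2)) = -0.111111
ρ = √|-0.111111| = √0.111111 = 0.3333
ρ < 1, so Jacobi converges

0.3333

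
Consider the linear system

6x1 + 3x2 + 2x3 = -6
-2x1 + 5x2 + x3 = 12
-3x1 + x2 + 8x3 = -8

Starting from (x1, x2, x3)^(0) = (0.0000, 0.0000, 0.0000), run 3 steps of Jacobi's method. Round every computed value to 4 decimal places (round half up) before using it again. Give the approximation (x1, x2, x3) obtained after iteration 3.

(-1.5417, 1.9883, -1.9750)

Iteration 1:
  x1 = (-6 - (3)·0.0000 - (2)·0.0000) / (6) = -1.0000
  x2 = (12 - (-2)·0.0000 - (1)·0.0000) / (5) = 2.4000
  x3 = (-8 - (-3)·0.0000 - (1)·0.0000) / (8) = -1.0000
Iteration 2:
  x1 = (-6 - (3)·2.4000 - (2)·-1.0000) / (6) = -1.8667
  x2 = (12 - (-2)·-1.0000 - (1)·-1.0000) / (5) = 2.2000
  x3 = (-8 - (-3)·-1.0000 - (1)·2.4000) / (8) = -1.6750
Iteration 3:
  x1 = (-6 - (3)·2.2000 - (2)·-1.6750) / (6) = -1.5417
  x2 = (12 - (-2)·-1.8667 - (1)·-1.6750) / (5) = 1.9883
  x3 = (-8 - (-3)·-1.8667 - (1)·2.2000) / (8) = -1.9750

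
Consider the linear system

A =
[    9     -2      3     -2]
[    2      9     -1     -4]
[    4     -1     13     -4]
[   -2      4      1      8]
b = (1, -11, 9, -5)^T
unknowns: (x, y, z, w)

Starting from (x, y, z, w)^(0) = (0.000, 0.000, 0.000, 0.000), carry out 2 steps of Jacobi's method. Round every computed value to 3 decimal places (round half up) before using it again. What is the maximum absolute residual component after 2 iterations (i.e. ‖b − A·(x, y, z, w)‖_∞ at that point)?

Iteration 1:
  x = (1 - (-2)·0.000 - (3)·0.000 - (-2)·0.000) / (9) = 0.111
  y = (-11 - (2)·0.000 - (-1)·0.000 - (-4)·0.000) / (9) = -1.222
  z = (9 - (4)·0.000 - (-1)·0.000 - (-4)·0.000) / (13) = 0.692
  w = (-5 - (-2)·0.000 - (4)·0.000 - (1)·0.000) / (8) = -0.625
Iteration 2:
  x = (1 - (-2)·-1.222 - (3)·0.692 - (-2)·-0.625) / (9) = -0.530
  y = (-11 - (2)·0.111 - (-1)·0.692 - (-4)·-0.625) / (9) = -1.448
  z = (9 - (4)·0.111 - (-1)·-1.222 - (-4)·-0.625) / (13) = 0.372
  w = (-5 - (-2)·0.111 - (4)·-1.222 - (1)·0.692) / (8) = -0.073
Residual b − A·x = (1.612, 3.172, 4.544, -0.056); ∞-norm = 4.544

4.544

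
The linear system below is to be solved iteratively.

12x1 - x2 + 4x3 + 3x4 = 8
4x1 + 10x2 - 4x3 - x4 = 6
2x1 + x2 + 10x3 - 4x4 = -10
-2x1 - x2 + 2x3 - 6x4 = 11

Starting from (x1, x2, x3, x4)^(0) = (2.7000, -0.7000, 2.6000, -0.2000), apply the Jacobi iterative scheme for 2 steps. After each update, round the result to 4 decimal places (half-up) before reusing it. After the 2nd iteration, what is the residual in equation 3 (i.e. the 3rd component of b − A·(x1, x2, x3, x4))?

Iteration 1:
  x1 = (8 - (-1)·-0.7000 - (4)·2.6000 - (3)·-0.2000) / (12) = -0.2083
  x2 = (6 - (4)·2.7000 - (-4)·2.6000 - (-1)·-0.2000) / (10) = 0.5400
  x3 = (-10 - (2)·2.7000 - (1)·-0.7000 - (-4)·-0.2000) / (10) = -1.5500
  x4 = (11 - (-2)·2.7000 - (-1)·-0.7000 - (2)·2.6000) / (-6) = -1.7500
Iteration 2:
  x1 = (8 - (-1)·0.5400 - (4)·-1.5500 - (3)·-1.7500) / (12) = 1.6658
  x2 = (6 - (4)·-0.2083 - (-4)·-1.5500 - (-1)·-1.7500) / (10) = -0.1117
  x3 = (-10 - (2)·-0.2083 - (1)·0.5400 - (-4)·-1.7500) / (10) = -1.7123
  x4 = (11 - (-2)·-0.2083 - (-1)·0.5400 - (2)·-1.5500) / (-6) = -2.3706
Residual b − A·x = (1.8597, -8.7660, -5.5793, 3.4209)

-5.5793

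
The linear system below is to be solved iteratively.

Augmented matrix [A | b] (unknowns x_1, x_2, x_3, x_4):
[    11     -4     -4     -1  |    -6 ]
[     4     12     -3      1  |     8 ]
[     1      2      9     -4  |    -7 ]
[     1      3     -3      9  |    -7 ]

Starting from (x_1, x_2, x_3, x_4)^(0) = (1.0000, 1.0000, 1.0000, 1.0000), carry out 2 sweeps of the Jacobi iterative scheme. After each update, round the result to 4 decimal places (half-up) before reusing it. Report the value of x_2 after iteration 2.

0.4832

Iteration 1:
  x_1 = (-6 - (-4)·1.0000 - (-4)·1.0000 - (-1)·1.0000) / (11) = 0.2727
  x_2 = (8 - (4)·1.0000 - (-3)·1.0000 - (1)·1.0000) / (12) = 0.5000
  x_3 = (-7 - (1)·1.0000 - (2)·1.0000 - (-4)·1.0000) / (9) = -0.6667
  x_4 = (-7 - (1)·1.0000 - (3)·1.0000 - (-3)·1.0000) / (9) = -0.8889
Iteration 2:
  x_1 = (-6 - (-4)·0.5000 - (-4)·-0.6667 - (-1)·-0.8889) / (11) = -0.6869
  x_2 = (8 - (4)·0.2727 - (-3)·-0.6667 - (1)·-0.8889) / (12) = 0.4832
  x_3 = (-7 - (1)·0.2727 - (2)·0.5000 - (-4)·-0.8889) / (9) = -1.3143
  x_4 = (-7 - (1)·0.2727 - (3)·0.5000 - (-3)·-0.6667) / (9) = -1.1970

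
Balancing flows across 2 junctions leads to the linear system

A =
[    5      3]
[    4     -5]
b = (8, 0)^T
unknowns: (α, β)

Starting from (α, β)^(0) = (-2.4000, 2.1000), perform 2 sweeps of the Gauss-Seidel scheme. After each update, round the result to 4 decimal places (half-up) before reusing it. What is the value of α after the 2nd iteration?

Iteration 1:
  α = (8 - (3)·2.1000) / (5) = 0.3400
  β = (0 - (4)·0.3400) / (-5) = 0.2720
Iteration 2:
  α = (8 - (3)·0.2720) / (5) = 1.4368
  β = (0 - (4)·1.4368) / (-5) = 1.1494

1.4368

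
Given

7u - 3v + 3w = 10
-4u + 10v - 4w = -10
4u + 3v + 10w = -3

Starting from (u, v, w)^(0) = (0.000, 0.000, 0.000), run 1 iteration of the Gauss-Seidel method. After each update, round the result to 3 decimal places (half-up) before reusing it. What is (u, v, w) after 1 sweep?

(1.429, -0.428, -0.743)

Iteration 1:
  u = (10 - (-3)·0.000 - (3)·0.000) / (7) = 1.429
  v = (-10 - (-4)·1.429 - (-4)·0.000) / (10) = -0.428
  w = (-3 - (4)·1.429 - (3)·-0.428) / (10) = -0.743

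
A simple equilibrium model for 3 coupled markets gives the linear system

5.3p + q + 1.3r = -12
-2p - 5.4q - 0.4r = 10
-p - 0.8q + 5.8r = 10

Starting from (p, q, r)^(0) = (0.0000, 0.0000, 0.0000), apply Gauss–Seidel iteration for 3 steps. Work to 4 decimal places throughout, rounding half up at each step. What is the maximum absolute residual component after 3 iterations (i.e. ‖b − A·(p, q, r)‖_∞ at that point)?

0.0010

Iteration 1:
  p = (-12 - (1)·0.0000 - (1.3)·0.0000) / (5.3) = -2.2642
  q = (10 - (-2)·-2.2642 - (-0.4)·0.0000) / (-5.4) = -1.0133
  r = (10 - (-1)·-2.2642 - (-0.8)·-1.0133) / (5.8) = 1.1940
Iteration 2:
  p = (-12 - (1)·-1.0133 - (1.3)·1.1940) / (5.3) = -2.3658
  q = (10 - (-2)·-2.3658 - (-0.4)·1.1940) / (-5.4) = -1.0641
  r = (10 - (-1)·-2.3658 - (-0.8)·-1.0641) / (5.8) = 1.1695
Iteration 3:
  p = (-12 - (1)·-1.0641 - (1.3)·1.1695) / (5.3) = -2.3502
  q = (10 - (-2)·-2.3502 - (-0.4)·1.1695) / (-5.4) = -1.0680
  r = (10 - (-1)·-2.3502 - (-0.8)·-1.0680) / (5.8) = 1.1716
Residual b − A·x = (0.0010, 0.0010, 0.0001); ∞-norm = 0.0010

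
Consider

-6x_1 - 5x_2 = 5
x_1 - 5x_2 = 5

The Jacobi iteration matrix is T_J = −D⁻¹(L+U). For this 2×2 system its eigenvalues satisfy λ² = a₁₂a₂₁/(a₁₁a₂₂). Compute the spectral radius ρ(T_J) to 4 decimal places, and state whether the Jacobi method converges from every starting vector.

a₁₂a₂₁/(a₁₁a₂₂) = (-5)·(1) / ((-6)·(-5)) = -0.166667
ρ = √|-0.166667| = √0.166667 = 0.4082
ρ < 1, so Jacobi converges

0.4082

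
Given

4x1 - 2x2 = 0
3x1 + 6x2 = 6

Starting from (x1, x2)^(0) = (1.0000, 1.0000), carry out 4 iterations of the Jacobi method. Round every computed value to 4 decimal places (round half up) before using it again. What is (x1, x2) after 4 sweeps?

Iteration 1:
  x1 = (0 - (-2)·1.0000) / (4) = 0.5000
  x2 = (6 - (3)·1.0000) / (6) = 0.5000
Iteration 2:
  x1 = (0 - (-2)·0.5000) / (4) = 0.2500
  x2 = (6 - (3)·0.5000) / (6) = 0.7500
Iteration 3:
  x1 = (0 - (-2)·0.7500) / (4) = 0.3750
  x2 = (6 - (3)·0.2500) / (6) = 0.8750
Iteration 4:
  x1 = (0 - (-2)·0.8750) / (4) = 0.4375
  x2 = (6 - (3)·0.3750) / (6) = 0.8125

(0.4375, 0.8125)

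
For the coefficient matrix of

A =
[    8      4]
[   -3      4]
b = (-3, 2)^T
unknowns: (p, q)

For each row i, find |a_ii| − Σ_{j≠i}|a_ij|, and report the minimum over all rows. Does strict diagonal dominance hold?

row 1: |8| − (4) = 4
row 2: |4| − (3) = 1
minimum over rows = 1 → strictly diagonally dominant (convergence guaranteed)

1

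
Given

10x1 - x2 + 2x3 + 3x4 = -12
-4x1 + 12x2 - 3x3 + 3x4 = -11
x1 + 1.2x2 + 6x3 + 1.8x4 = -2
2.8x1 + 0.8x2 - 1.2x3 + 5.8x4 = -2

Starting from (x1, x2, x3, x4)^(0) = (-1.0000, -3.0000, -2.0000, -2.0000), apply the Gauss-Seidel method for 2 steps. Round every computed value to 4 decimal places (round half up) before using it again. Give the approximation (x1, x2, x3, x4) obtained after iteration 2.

(-1.4706, -1.3060, 0.1240, 0.5709)

Iteration 1:
  x1 = (-12 - (-1)·-3.0000 - (2)·-2.0000 - (3)·-2.0000) / (10) = -0.5000
  x2 = (-11 - (-4)·-0.5000 - (-3)·-2.0000 - (3)·-2.0000) / (12) = -1.0833
  x3 = (-2 - (1)·-0.5000 - (1.2)·-1.0833 - (1.8)·-2.0000) / (6) = 0.5667
  x4 = (-2 - (2.8)·-0.5000 - (0.8)·-1.0833 - (-1.2)·0.5667) / (5.8) = 0.1632
Iteration 2:
  x1 = (-12 - (-1)·-1.0833 - (2)·0.5667 - (3)·0.1632) / (10) = -1.4706
  x2 = (-11 - (-4)·-1.4706 - (-3)·0.5667 - (3)·0.1632) / (12) = -1.3060
  x3 = (-2 - (1)·-1.4706 - (1.2)·-1.3060 - (1.8)·0.1632) / (6) = 0.1240
  x4 = (-2 - (2.8)·-1.4706 - (0.8)·-1.3060 - (-1.2)·0.1240) / (5.8) = 0.5709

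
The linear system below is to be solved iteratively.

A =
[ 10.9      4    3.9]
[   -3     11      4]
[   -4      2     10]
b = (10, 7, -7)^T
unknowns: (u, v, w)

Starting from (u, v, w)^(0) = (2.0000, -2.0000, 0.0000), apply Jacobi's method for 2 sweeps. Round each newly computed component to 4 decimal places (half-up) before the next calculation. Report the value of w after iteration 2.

-0.2758

Iteration 1:
  u = (10 - (4)·-2.0000 - (3.9)·0.0000) / (10.9) = 1.6514
  v = (7 - (-3)·2.0000 - (4)·0.0000) / (11) = 1.1818
  w = (-7 - (-4)·2.0000 - (2)·-2.0000) / (10) = 0.5000
Iteration 2:
  u = (10 - (4)·1.1818 - (3.9)·0.5000) / (10.9) = 0.3048
  v = (7 - (-3)·1.6514 - (4)·0.5000) / (11) = 0.9049
  w = (-7 - (-4)·1.6514 - (2)·1.1818) / (10) = -0.2758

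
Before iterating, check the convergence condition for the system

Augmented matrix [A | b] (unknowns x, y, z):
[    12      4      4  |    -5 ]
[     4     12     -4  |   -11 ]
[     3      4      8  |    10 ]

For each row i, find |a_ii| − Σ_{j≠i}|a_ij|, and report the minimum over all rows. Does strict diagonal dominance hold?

row 1: |12| − (4+4) = 4
row 2: |12| − (4+4) = 4
row 3: |8| − (3+4) = 1
minimum over rows = 1 → strictly diagonally dominant (convergence guaranteed)

1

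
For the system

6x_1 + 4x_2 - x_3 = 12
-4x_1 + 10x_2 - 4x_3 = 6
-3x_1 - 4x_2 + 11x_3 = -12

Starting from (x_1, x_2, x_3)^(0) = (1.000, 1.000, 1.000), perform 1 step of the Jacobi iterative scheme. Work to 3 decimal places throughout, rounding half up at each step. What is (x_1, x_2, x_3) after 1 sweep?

(1.500, 1.400, -0.455)

Iteration 1:
  x_1 = (12 - (4)·1.000 - (-1)·1.000) / (6) = 1.500
  x_2 = (6 - (-4)·1.000 - (-4)·1.000) / (10) = 1.400
  x_3 = (-12 - (-3)·1.000 - (-4)·1.000) / (11) = -0.455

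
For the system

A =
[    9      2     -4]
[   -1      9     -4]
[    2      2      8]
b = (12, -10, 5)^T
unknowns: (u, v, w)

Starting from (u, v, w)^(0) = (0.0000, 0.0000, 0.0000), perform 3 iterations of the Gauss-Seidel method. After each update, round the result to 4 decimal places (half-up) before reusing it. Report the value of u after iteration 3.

1.6383

Iteration 1:
  u = (12 - (2)·0.0000 - (-4)·0.0000) / (9) = 1.3333
  v = (-10 - (-1)·1.3333 - (-4)·0.0000) / (9) = -0.9630
  w = (5 - (2)·1.3333 - (2)·-0.9630) / (8) = 0.5324
Iteration 2:
  u = (12 - (2)·-0.9630 - (-4)·0.5324) / (9) = 1.7840
  v = (-10 - (-1)·1.7840 - (-4)·0.5324) / (9) = -0.6763
  w = (5 - (2)·1.7840 - (2)·-0.6763) / (8) = 0.3481
Iteration 3:
  u = (12 - (2)·-0.6763 - (-4)·0.3481) / (9) = 1.6383
  v = (-10 - (-1)·1.6383 - (-4)·0.3481) / (9) = -0.7744
  w = (5 - (2)·1.6383 - (2)·-0.7744) / (8) = 0.4090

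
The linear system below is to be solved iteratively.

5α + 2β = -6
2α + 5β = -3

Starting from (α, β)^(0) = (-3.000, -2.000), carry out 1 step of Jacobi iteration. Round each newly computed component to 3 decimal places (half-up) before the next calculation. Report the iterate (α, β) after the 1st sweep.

Iteration 1:
  α = (-6 - (2)·-2.000) / (5) = -0.400
  β = (-3 - (2)·-3.000) / (5) = 0.600

(-0.400, 0.600)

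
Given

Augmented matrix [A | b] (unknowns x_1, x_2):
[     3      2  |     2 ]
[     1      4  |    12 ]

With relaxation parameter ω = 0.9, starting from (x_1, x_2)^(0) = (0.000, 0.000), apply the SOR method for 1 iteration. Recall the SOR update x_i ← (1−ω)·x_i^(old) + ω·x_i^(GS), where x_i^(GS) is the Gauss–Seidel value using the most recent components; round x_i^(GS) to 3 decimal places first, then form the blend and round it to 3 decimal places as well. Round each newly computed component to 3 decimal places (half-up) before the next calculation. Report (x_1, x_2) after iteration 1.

Iteration 1:
  x_1: GS value = (2 - (2)·0.000) / (3) = 0.667;  x_1 ← (1−ω)·0.000 + ω·0.667 = 0.600
  x_2: GS value = (12 - (1)·0.600) / (4) = 2.850;  x_2 ← (1−ω)·0.000 + ω·2.850 = 2.565

(0.600, 2.565)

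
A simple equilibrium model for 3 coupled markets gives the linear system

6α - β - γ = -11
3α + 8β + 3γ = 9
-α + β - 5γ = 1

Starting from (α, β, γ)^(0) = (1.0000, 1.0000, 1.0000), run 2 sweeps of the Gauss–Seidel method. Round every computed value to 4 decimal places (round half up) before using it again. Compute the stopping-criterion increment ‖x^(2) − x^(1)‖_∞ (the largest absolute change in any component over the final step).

0.2594

Iteration 1:
  α = (-11 - (-1)·1.0000 - (-1)·1.0000) / (6) = -1.5000
  β = (9 - (3)·-1.5000 - (3)·1.0000) / (8) = 1.3125
  γ = (1 - (-1)·-1.5000 - (1)·1.3125) / (-5) = 0.3625
Iteration 2:
  α = (-11 - (-1)·1.3125 - (-1)·0.3625) / (6) = -1.5542
  β = (9 - (3)·-1.5542 - (3)·0.3625) / (8) = 1.5719
  γ = (1 - (-1)·-1.5542 - (1)·1.5719) / (-5) = 0.4252
Change: (-0.0542, 0.2594, 0.0627) → max |·| = 0.2594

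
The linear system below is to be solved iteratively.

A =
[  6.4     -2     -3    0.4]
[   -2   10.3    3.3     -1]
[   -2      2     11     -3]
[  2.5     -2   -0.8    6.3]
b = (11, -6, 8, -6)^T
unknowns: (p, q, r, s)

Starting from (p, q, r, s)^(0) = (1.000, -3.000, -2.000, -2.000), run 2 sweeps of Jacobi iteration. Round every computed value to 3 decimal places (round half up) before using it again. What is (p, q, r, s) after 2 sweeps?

Iteration 1:
  p = (11 - (-2)·-3.000 - (-3)·-2.000 - (0.4)·-2.000) / (6.4) = -0.031
  q = (-6 - (-2)·1.000 - (3.3)·-2.000 - (-1)·-2.000) / (10.3) = 0.058
  r = (8 - (-2)·1.000 - (2)·-3.000 - (-3)·-2.000) / (11) = 0.909
  s = (-6 - (2.5)·1.000 - (-2)·-3.000 - (-0.8)·-2.000) / (6.3) = -2.556
Iteration 2:
  p = (11 - (-2)·0.058 - (-3)·0.909 - (0.4)·-2.556) / (6.4) = 2.323
  q = (-6 - (-2)·-0.031 - (3.3)·0.909 - (-1)·-2.556) / (10.3) = -1.128
  r = (8 - (-2)·-0.031 - (2)·0.058 - (-3)·-2.556) / (11) = 0.014
  s = (-6 - (2.5)·-0.031 - (-2)·0.058 - (-0.8)·0.909) / (6.3) = -0.806

(2.323, -1.128, 0.014, -0.806)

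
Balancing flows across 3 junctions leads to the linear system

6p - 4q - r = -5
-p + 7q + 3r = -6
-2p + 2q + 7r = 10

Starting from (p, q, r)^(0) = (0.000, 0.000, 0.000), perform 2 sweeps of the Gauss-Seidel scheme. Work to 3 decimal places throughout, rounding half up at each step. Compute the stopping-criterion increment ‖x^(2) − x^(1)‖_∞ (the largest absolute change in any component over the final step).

Iteration 1:
  p = (-5 - (-4)·0.000 - (-1)·0.000) / (6) = -0.833
  q = (-6 - (-1)·-0.833 - (3)·0.000) / (7) = -0.976
  r = (10 - (-2)·-0.833 - (2)·-0.976) / (7) = 1.469
Iteration 2:
  p = (-5 - (-4)·-0.976 - (-1)·1.469) / (6) = -1.239
  q = (-6 - (-1)·-1.239 - (3)·1.469) / (7) = -1.664
  r = (10 - (-2)·-1.239 - (2)·-1.664) / (7) = 1.550
Change: (-0.406, -0.688, 0.081) → max |·| = 0.688

0.688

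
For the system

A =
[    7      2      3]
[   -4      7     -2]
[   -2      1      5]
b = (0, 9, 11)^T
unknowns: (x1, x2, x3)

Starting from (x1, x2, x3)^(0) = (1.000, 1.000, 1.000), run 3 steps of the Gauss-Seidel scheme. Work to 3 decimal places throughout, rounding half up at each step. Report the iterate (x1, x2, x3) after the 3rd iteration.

(-0.995, 1.159, 1.570)

Iteration 1:
  x1 = (0 - (2)·1.000 - (3)·1.000) / (7) = -0.714
  x2 = (9 - (-4)·-0.714 - (-2)·1.000) / (7) = 1.163
  x3 = (11 - (-2)·-0.714 - (1)·1.163) / (5) = 1.682
Iteration 2:
  x1 = (0 - (2)·1.163 - (3)·1.682) / (7) = -1.053
  x2 = (9 - (-4)·-1.053 - (-2)·1.682) / (7) = 1.165
  x3 = (11 - (-2)·-1.053 - (1)·1.165) / (5) = 1.546
Iteration 3:
  x1 = (0 - (2)·1.165 - (3)·1.546) / (7) = -0.995
  x2 = (9 - (-4)·-0.995 - (-2)·1.546) / (7) = 1.159
  x3 = (11 - (-2)·-0.995 - (1)·1.159) / (5) = 1.570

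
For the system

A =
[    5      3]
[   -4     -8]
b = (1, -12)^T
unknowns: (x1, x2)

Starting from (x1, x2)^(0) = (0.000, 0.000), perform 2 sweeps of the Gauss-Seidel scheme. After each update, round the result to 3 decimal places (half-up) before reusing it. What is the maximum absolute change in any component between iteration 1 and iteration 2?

Iteration 1:
  x1 = (1 - (3)·0.000) / (5) = 0.200
  x2 = (-12 - (-4)·0.200) / (-8) = 1.400
Iteration 2:
  x1 = (1 - (3)·1.400) / (5) = -0.640
  x2 = (-12 - (-4)·-0.640) / (-8) = 1.820
Change: (-0.840, 0.420) → max |·| = 0.840

0.840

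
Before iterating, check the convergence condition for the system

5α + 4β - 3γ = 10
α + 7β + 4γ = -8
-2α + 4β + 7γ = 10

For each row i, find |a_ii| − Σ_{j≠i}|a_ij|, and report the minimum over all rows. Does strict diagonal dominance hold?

row 1: |5| − (4+3) = -2
row 2: |7| − (1+4) = 2
row 3: |7| − (2+4) = 1
minimum over rows = -2 → not strictly diagonally dominant

-2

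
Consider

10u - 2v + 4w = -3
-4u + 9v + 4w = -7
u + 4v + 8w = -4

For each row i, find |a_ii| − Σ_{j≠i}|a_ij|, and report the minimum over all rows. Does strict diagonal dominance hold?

1

row 1: |10| − (2+4) = 4
row 2: |9| − (4+4) = 1
row 3: |8| − (1+4) = 3
minimum over rows = 1 → strictly diagonally dominant (convergence guaranteed)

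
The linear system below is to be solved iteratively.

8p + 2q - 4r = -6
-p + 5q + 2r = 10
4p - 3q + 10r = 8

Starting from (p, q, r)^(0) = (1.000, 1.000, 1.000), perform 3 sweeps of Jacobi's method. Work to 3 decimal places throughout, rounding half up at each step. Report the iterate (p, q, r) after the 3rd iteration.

(-0.385, 1.214, 1.626)

Iteration 1:
  p = (-6 - (2)·1.000 - (-4)·1.000) / (8) = -0.500
  q = (10 - (-1)·1.000 - (2)·1.000) / (5) = 1.800
  r = (8 - (4)·1.000 - (-3)·1.000) / (10) = 0.700
Iteration 2:
  p = (-6 - (2)·1.800 - (-4)·0.700) / (8) = -0.850
  q = (10 - (-1)·-0.500 - (2)·0.700) / (5) = 1.620
  r = (8 - (4)·-0.500 - (-3)·1.800) / (10) = 1.540
Iteration 3:
  p = (-6 - (2)·1.620 - (-4)·1.540) / (8) = -0.385
  q = (10 - (-1)·-0.850 - (2)·1.540) / (5) = 1.214
  r = (8 - (4)·-0.850 - (-3)·1.620) / (10) = 1.626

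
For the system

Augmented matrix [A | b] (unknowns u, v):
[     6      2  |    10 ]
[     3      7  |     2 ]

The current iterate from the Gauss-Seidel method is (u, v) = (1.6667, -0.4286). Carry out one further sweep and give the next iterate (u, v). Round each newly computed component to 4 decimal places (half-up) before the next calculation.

One sweep:
  u = (10 - (2)·-0.4286) / (6) = 1.8095
  v = (2 - (3)·1.8095) / (7) = -0.4898

(1.8095, -0.4898)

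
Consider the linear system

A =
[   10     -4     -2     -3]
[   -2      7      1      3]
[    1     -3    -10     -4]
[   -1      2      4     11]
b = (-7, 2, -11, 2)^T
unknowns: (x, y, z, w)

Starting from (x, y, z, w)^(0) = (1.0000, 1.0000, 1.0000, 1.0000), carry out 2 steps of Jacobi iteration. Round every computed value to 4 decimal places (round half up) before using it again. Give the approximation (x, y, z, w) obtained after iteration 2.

Iteration 1:
  x = (-7 - (-4)·1.0000 - (-2)·1.0000 - (-3)·1.0000) / (10) = 0.2000
  y = (2 - (-2)·1.0000 - (1)·1.0000 - (3)·1.0000) / (7) = 0.0000
  z = (-11 - (1)·1.0000 - (-3)·1.0000 - (-4)·1.0000) / (-10) = 0.5000
  w = (2 - (-1)·1.0000 - (2)·1.0000 - (4)·1.0000) / (11) = -0.2727
Iteration 2:
  x = (-7 - (-4)·0.0000 - (-2)·0.5000 - (-3)·-0.2727) / (10) = -0.6818
  y = (2 - (-2)·0.2000 - (1)·0.5000 - (3)·-0.2727) / (7) = 0.3883
  z = (-11 - (1)·0.2000 - (-3)·0.0000 - (-4)·-0.2727) / (-10) = 1.2291
  w = (2 - (-1)·0.2000 - (2)·0.0000 - (4)·0.5000) / (11) = 0.0182

(-0.6818, 0.3883, 1.2291, 0.0182)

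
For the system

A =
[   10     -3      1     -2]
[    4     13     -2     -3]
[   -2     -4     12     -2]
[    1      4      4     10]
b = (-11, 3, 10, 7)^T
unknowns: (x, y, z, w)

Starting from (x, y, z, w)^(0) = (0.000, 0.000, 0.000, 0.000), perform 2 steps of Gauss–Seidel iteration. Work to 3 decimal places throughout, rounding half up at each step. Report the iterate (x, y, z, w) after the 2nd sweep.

Iteration 1:
  x = (-11 - (-3)·0.000 - (1)·0.000 - (-2)·0.000) / (10) = -1.100
  y = (3 - (4)·-1.100 - (-2)·0.000 - (-3)·0.000) / (13) = 0.569
  z = (10 - (-2)·-1.100 - (-4)·0.569 - (-2)·0.000) / (12) = 0.840
  w = (7 - (1)·-1.100 - (4)·0.569 - (4)·0.840) / (10) = 0.246
Iteration 2:
  x = (-11 - (-3)·0.569 - (1)·0.840 - (-2)·0.246) / (10) = -0.964
  y = (3 - (4)·-0.964 - (-2)·0.840 - (-3)·0.246) / (13) = 0.713
  z = (10 - (-2)·-0.964 - (-4)·0.713 - (-2)·0.246) / (12) = 0.951
  w = (7 - (1)·-0.964 - (4)·0.713 - (4)·0.951) / (10) = 0.131

(-0.964, 0.713, 0.951, 0.131)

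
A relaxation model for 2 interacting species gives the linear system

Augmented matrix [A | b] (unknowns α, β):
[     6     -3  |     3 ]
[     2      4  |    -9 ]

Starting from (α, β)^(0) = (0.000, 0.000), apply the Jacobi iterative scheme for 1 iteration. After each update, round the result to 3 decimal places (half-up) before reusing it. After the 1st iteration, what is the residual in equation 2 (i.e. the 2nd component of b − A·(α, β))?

-1.000

Iteration 1:
  α = (3 - (-3)·0.000) / (6) = 0.500
  β = (-9 - (2)·0.000) / (4) = -2.250
Residual b − A·x = (-6.750, -1.000)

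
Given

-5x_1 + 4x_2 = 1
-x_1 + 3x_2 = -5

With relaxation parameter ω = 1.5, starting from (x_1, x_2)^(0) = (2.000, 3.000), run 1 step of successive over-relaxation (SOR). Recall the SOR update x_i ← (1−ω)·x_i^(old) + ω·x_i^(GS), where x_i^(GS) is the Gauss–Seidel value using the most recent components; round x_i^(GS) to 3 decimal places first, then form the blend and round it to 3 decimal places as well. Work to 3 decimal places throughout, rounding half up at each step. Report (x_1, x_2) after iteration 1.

Iteration 1:
  x_1: GS value = (1 - (4)·3.000) / (-5) = 2.200;  x_1 ← (1−ω)·2.000 + ω·2.200 = 2.300
  x_2: GS value = (-5 - (-1)·2.300) / (3) = -0.900;  x_2 ← (1−ω)·3.000 + ω·-0.900 = -2.850

(2.300, -2.850)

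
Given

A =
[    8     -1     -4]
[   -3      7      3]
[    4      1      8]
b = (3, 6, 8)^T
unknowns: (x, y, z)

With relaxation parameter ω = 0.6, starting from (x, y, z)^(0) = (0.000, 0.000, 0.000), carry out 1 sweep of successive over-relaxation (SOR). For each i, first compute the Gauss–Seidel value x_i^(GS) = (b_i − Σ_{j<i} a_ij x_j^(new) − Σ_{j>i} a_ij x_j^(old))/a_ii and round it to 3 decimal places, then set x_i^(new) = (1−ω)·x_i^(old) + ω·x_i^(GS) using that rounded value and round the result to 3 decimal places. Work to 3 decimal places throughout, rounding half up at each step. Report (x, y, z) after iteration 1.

(0.225, 0.572, 0.490)

Iteration 1:
  x: GS value = (3 - (-1)·0.000 - (-4)·0.000) / (8) = 0.375;  x ← (1−ω)·0.000 + ω·0.375 = 0.225
  y: GS value = (6 - (-3)·0.225 - (3)·0.000) / (7) = 0.954;  y ← (1−ω)·0.000 + ω·0.954 = 0.572
  z: GS value = (8 - (4)·0.225 - (1)·0.572) / (8) = 0.816;  z ← (1−ω)·0.000 + ω·0.816 = 0.490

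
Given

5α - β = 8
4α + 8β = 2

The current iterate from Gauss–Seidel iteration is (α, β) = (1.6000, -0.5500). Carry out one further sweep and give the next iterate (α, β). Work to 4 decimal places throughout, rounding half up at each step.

(1.4900, -0.4950)

One sweep:
  α = (8 - (-1)·-0.5500) / (5) = 1.4900
  β = (2 - (4)·1.4900) / (8) = -0.4950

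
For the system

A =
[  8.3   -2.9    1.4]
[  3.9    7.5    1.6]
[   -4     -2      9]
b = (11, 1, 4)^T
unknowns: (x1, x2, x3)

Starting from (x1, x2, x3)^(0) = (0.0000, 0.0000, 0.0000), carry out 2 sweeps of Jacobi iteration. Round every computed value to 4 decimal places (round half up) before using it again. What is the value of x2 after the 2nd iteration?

-0.6506

Iteration 1:
  x1 = (11 - (-2.9)·0.0000 - (1.4)·0.0000) / (8.3) = 1.3253
  x2 = (1 - (3.9)·0.0000 - (1.6)·0.0000) / (7.5) = 0.1333
  x3 = (4 - (-4)·0.0000 - (-2)·0.0000) / (9) = 0.4444
Iteration 2:
  x1 = (11 - (-2.9)·0.1333 - (1.4)·0.4444) / (8.3) = 1.2969
  x2 = (1 - (3.9)·1.3253 - (1.6)·0.4444) / (7.5) = -0.6506
  x3 = (4 - (-4)·1.3253 - (-2)·0.1333) / (9) = 1.0631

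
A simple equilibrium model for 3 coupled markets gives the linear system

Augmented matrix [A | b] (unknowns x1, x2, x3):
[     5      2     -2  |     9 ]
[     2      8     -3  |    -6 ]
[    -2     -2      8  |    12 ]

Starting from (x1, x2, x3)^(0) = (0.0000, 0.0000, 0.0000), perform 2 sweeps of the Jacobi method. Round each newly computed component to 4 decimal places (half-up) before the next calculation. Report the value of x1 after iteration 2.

2.7000

Iteration 1:
  x1 = (9 - (2)·0.0000 - (-2)·0.0000) / (5) = 1.8000
  x2 = (-6 - (2)·0.0000 - (-3)·0.0000) / (8) = -0.7500
  x3 = (12 - (-2)·0.0000 - (-2)·0.0000) / (8) = 1.5000
Iteration 2:
  x1 = (9 - (2)·-0.7500 - (-2)·1.5000) / (5) = 2.7000
  x2 = (-6 - (2)·1.8000 - (-3)·1.5000) / (8) = -0.6375
  x3 = (12 - (-2)·1.8000 - (-2)·-0.7500) / (8) = 1.7625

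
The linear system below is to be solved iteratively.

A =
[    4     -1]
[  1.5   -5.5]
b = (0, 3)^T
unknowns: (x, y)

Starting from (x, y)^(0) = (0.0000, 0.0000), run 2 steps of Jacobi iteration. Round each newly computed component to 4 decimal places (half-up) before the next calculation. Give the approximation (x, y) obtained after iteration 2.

Iteration 1:
  x = (0 - (-1)·0.0000) / (4) = 0.0000
  y = (3 - (1.5)·0.0000) / (-5.5) = -0.5455
Iteration 2:
  x = (0 - (-1)·-0.5455) / (4) = -0.1364
  y = (3 - (1.5)·0.0000) / (-5.5) = -0.5455

(-0.1364, -0.5455)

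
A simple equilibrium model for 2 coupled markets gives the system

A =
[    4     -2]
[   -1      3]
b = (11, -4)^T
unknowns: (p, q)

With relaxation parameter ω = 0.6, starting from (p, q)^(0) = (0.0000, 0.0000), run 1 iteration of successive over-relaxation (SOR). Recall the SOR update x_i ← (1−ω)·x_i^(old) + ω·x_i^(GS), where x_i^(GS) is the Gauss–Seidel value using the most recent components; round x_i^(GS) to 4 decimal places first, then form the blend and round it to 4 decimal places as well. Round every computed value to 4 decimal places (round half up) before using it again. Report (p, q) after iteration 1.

(1.6500, -0.4700)

Iteration 1:
  p: GS value = (11 - (-2)·0.0000) / (4) = 2.7500;  p ← (1−ω)·0.0000 + ω·2.7500 = 1.6500
  q: GS value = (-4 - (-1)·1.6500) / (3) = -0.7833;  q ← (1−ω)·0.0000 + ω·-0.7833 = -0.4700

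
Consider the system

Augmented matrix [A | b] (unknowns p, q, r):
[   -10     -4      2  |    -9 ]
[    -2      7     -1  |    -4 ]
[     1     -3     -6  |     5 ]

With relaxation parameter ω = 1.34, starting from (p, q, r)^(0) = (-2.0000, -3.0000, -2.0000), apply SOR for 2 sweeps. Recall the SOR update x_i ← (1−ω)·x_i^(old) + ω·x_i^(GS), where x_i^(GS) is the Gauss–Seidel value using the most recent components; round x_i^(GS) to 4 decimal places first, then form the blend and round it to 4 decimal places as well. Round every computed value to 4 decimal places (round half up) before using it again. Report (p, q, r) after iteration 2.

Iteration 1:
  p: GS value = (-9 - (-4)·-3.0000 - (2)·-2.0000) / (-10) = 1.7000;  p ← (1−ω)·-2.0000 + ω·1.7000 = 2.9580
  q: GS value = (-4 - (-2)·2.9580 - (-1)·-2.0000) / (7) = -0.0120;  q ← (1−ω)·-3.0000 + ω·-0.0120 = 1.0039
  r: GS value = (5 - (1)·2.9580 - (-3)·1.0039) / (-6) = -0.8423;  r ← (1−ω)·-2.0000 + ω·-0.8423 = -0.4487
Iteration 2:
  p: GS value = (-9 - (-4)·1.0039 - (2)·-0.4487) / (-10) = 0.4087;  p ← (1−ω)·2.9580 + ω·0.4087 = -0.4581
  q: GS value = (-4 - (-2)·-0.4581 - (-1)·-0.4487) / (7) = -0.7664;  q ← (1−ω)·1.0039 + ω·-0.7664 = -1.3683
  r: GS value = (5 - (1)·-0.4581 - (-3)·-1.3683) / (-6) = -0.2255;  r ← (1−ω)·-0.4487 + ω·-0.2255 = -0.1496

(-0.4581, -1.3683, -0.1496)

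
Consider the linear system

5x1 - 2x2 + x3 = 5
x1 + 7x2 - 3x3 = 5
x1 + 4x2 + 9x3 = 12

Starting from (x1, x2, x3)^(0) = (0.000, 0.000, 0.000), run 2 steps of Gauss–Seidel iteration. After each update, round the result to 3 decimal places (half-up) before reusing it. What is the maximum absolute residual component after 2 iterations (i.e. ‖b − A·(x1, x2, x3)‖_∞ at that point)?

1.005

Iteration 1:
  x1 = (5 - (-2)·0.000 - (1)·0.000) / (5) = 1.000
  x2 = (5 - (1)·1.000 - (-3)·0.000) / (7) = 0.571
  x3 = (12 - (1)·1.000 - (4)·0.571) / (9) = 0.968
Iteration 2:
  x1 = (5 - (-2)·0.571 - (1)·0.968) / (5) = 1.035
  x2 = (5 - (1)·1.035 - (-3)·0.968) / (7) = 0.981
  x3 = (12 - (1)·1.035 - (4)·0.981) / (9) = 0.782
Residual b − A·x = (1.005, -0.556, 0.003); ∞-norm = 1.005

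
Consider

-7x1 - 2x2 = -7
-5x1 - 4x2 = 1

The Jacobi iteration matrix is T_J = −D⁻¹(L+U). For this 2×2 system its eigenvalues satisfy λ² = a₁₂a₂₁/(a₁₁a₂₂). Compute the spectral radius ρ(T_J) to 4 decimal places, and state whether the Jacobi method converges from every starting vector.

a₁₂a₂₁/(a₁₁a₂₂) = (-2)·(-5) / ((-7)·(-4)) = 0.357143
ρ = √|0.357143| = √0.357143 = 0.5976
ρ < 1, so Jacobi converges

0.5976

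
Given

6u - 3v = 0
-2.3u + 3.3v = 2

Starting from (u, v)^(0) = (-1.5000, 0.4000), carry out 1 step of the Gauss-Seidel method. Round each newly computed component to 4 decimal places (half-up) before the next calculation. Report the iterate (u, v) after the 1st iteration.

(0.2000, 0.7455)

Iteration 1:
  u = (0 - (-3)·0.4000) / (6) = 0.2000
  v = (2 - (-2.3)·0.2000) / (3.3) = 0.7455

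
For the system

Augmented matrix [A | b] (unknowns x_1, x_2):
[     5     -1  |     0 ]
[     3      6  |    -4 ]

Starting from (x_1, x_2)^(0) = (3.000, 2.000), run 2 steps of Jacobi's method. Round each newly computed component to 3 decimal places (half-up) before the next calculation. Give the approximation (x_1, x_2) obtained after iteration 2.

(-0.433, -0.867)

Iteration 1:
  x_1 = (0 - (-1)·2.000) / (5) = 0.400
  x_2 = (-4 - (3)·3.000) / (6) = -2.167
Iteration 2:
  x_1 = (0 - (-1)·-2.167) / (5) = -0.433
  x_2 = (-4 - (3)·0.400) / (6) = -0.867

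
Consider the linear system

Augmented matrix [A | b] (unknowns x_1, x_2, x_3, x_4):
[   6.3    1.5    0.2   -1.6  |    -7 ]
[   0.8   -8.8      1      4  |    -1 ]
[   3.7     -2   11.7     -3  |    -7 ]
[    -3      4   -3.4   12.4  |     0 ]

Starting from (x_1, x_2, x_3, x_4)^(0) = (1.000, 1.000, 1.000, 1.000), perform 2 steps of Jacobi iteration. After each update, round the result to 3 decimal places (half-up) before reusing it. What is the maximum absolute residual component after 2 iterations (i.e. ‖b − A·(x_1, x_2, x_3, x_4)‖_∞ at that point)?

Iteration 1:
  x_1 = (-7 - (1.5)·1.000 - (0.2)·1.000 - (-1.6)·1.000) / (6.3) = -1.127
  x_2 = (-1 - (0.8)·1.000 - (1)·1.000 - (4)·1.000) / (-8.8) = 0.773
  x_3 = (-7 - (3.7)·1.000 - (-2)·1.000 - (-3)·1.000) / (11.7) = -0.487
  x_4 = (0 - (-3)·1.000 - (4)·1.000 - (-3.4)·1.000) / (12.4) = 0.194
Iteration 2:
  x_1 = (-7 - (1.5)·0.773 - (0.2)·-0.487 - (-1.6)·0.194) / (6.3) = -1.230
  x_2 = (-1 - (0.8)·-1.127 - (1)·-0.487 - (4)·0.194) / (-8.8) = 0.044
  x_3 = (-7 - (3.7)·-1.127 - (-2)·0.773 - (-3)·0.194) / (11.7) = -0.060
  x_4 = (0 - (-3)·-1.127 - (4)·0.773 - (-3.4)·-0.487) / (12.4) = -0.656
Residual b − A·x = (-0.355, 3.055, -3.627, 4.064); ∞-norm = 4.064

4.064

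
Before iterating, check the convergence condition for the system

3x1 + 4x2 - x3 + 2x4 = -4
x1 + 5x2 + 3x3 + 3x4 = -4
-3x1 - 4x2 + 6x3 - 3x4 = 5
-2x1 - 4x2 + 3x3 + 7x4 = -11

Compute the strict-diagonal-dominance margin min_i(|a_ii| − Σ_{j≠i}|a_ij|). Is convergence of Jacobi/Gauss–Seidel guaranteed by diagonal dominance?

-4

row 1: |3| − (4+1+2) = -4
row 2: |5| − (1+3+3) = -2
row 3: |6| − (3+4+3) = -4
row 4: |7| − (2+4+3) = -2
minimum over rows = -4 → not strictly diagonally dominant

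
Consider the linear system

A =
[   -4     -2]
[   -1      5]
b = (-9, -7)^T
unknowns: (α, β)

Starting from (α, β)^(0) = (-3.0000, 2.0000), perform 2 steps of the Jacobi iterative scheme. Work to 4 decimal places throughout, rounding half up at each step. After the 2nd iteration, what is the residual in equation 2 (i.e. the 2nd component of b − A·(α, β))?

2.0000

Iteration 1:
  α = (-9 - (-2)·2.0000) / (-4) = 1.2500
  β = (-7 - (-1)·-3.0000) / (5) = -2.0000
Iteration 2:
  α = (-9 - (-2)·-2.0000) / (-4) = 3.2500
  β = (-7 - (-1)·1.2500) / (5) = -1.1500
Residual b − A·x = (1.7000, 2.0000)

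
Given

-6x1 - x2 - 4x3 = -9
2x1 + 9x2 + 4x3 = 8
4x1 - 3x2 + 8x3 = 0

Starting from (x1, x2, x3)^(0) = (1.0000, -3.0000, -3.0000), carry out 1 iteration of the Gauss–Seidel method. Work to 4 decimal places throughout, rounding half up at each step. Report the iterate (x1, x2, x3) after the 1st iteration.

Iteration 1:
  x1 = (-9 - (-1)·-3.0000 - (-4)·-3.0000) / (-6) = 4.0000
  x2 = (8 - (2)·4.0000 - (4)·-3.0000) / (9) = 1.3333
  x3 = (0 - (4)·4.0000 - (-3)·1.3333) / (8) = -1.5000

(4.0000, 1.3333, -1.5000)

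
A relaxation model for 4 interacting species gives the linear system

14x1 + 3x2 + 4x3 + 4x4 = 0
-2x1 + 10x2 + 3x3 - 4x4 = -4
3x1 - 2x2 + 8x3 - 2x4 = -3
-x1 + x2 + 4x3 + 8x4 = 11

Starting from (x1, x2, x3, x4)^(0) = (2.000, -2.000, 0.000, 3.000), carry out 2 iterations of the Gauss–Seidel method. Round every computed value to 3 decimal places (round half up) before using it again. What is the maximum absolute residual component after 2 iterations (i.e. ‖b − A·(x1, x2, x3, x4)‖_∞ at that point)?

4.316

Iteration 1:
  x1 = (0 - (3)·-2.000 - (4)·0.000 - (4)·3.000) / (14) = -0.429
  x2 = (-4 - (-2)·-0.429 - (3)·0.000 - (-4)·3.000) / (10) = 0.714
  x3 = (-3 - (3)·-0.429 - (-2)·0.714 - (-2)·3.000) / (8) = 0.714
  x4 = (11 - (-1)·-0.429 - (1)·0.714 - (4)·0.714) / (8) = 0.875
Iteration 2:
  x1 = (0 - (3)·0.714 - (4)·0.714 - (4)·0.875) / (14) = -0.607
  x2 = (-4 - (-2)·-0.607 - (3)·0.714 - (-4)·0.875) / (10) = -0.386
  x3 = (-3 - (3)·-0.607 - (-2)·-0.386 - (-2)·0.875) / (8) = -0.025
  x4 = (11 - (-1)·-0.607 - (1)·-0.386 - (4)·-0.025) / (8) = 1.360
Residual b − A·x = (4.316, 4.161, 0.969, -0.001); ∞-norm = 4.316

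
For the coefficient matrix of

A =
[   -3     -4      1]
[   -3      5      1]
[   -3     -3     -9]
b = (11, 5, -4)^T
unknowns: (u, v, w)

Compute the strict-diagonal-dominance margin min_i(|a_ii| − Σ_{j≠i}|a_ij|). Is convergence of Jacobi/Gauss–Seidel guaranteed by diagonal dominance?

-2

row 1: |-3| − (4+1) = -2
row 2: |5| − (3+1) = 1
row 3: |-9| − (3+3) = 3
minimum over rows = -2 → not strictly diagonally dominant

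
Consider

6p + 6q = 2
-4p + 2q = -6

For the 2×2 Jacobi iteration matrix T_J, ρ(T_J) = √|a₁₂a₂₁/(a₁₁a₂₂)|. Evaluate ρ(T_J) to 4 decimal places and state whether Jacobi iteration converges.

1.4142

a₁₂a₂₁/(a₁₁a₂₂) = (6)·(-4) / ((6)·(2)) = -2.000000
ρ = √|-2.000000| = √2.000000 = 1.4142
ρ > 1, so Jacobi diverges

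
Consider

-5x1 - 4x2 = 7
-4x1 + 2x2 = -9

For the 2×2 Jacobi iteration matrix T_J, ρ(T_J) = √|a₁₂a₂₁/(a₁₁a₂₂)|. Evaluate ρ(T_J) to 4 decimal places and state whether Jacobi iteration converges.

1.2649

a₁₂a₂₁/(a₁₁a₂₂) = (-4)·(-4) / ((-5)·(2)) = -1.600000
ρ = √|-1.600000| = √1.600000 = 1.2649
ρ > 1, so Jacobi diverges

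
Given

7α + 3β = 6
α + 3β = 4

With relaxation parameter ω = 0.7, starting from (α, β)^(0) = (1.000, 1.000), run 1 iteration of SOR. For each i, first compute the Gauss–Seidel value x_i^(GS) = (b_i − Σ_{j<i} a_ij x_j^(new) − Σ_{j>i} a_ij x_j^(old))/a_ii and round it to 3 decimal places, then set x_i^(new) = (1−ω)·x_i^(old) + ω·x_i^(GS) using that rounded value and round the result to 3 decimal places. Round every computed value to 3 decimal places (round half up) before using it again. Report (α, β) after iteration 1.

Iteration 1:
  α: GS value = (6 - (3)·1.000) / (7) = 0.429;  α ← (1−ω)·1.000 + ω·0.429 = 0.600
  β: GS value = (4 - (1)·0.600) / (3) = 1.133;  β ← (1−ω)·1.000 + ω·1.133 = 1.093

(0.600, 1.093)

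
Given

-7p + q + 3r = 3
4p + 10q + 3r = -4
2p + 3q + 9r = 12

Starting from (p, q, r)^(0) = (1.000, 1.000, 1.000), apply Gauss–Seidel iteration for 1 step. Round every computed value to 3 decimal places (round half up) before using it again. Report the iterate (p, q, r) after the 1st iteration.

(0.143, -0.757, 1.554)

Iteration 1:
  p = (3 - (1)·1.000 - (3)·1.000) / (-7) = 0.143
  q = (-4 - (4)·0.143 - (3)·1.000) / (10) = -0.757
  r = (12 - (2)·0.143 - (3)·-0.757) / (9) = 1.554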